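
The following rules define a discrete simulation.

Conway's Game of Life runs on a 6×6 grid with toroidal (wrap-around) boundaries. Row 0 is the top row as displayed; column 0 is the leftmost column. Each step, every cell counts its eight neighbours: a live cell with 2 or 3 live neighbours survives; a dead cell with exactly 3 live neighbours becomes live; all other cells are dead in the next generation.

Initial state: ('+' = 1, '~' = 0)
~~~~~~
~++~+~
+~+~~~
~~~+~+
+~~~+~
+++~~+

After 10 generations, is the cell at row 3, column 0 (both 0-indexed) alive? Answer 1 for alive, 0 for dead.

0

gen 0: ~~~~~~
~++~+~
+~+~~~
~~~+~+
+~~~+~
+++~~+
gen 1: ~~~+~+
~+++~~
+~+~++
++~+++
~~+++~
++~~~+
gen 2: ~~~+~+
~+~~~~
~~~~~~
~~~~~~
~~~~~~
++~~~+
gen 3: ~++~++
~~~~~~
~~~~~~
~~~~~~
+~~~~~
+~~~++
gen 4: ~+~++~
~~~~~~
~~~~~~
~~~~~~
+~~~~~
~~~++~
gen 5: ~~+++~
~~~~~~
~~~~~~
~~~~~~
~~~~~~
~~++++
gen 6: ~~+~~+
~~~+~~
~~~~~~
~~~~~~
~~~++~
~~+~~+
gen 7: ~~+++~
~~~~~~
~~~~~~
~~~~~~
~~~++~
~~+~~+
gen 8: ~~+++~
~~~+~~
~~~~~~
~~~~~~
~~~++~
~~+~~+
gen 9: ~~+~+~
~~+++~
~~~~~~
~~~~~~
~~~++~
~~+~~+
gen 10: ~++~++
~~+~+~
~~~+~~
~~~~~~
~~~++~
~~+~~+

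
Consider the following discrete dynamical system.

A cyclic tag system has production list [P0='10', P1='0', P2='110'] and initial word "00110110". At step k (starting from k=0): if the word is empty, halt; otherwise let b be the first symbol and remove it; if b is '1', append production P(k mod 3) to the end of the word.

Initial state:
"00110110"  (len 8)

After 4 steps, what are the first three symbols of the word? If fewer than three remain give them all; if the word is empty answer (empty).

011

k=0  "00110110"  (len 8)
k=1  "0110110"  (len 7)
k=2  "110110"  (len 6)
k=3  "10110110"  (len 8)
k=4  "011011010"  (len 9)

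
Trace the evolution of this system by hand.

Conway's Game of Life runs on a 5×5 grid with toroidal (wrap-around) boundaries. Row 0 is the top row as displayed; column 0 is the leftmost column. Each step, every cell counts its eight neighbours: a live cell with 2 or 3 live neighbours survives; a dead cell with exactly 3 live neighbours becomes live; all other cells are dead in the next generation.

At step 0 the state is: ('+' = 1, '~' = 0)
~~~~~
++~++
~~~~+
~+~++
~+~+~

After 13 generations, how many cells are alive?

0) ~~~~~
++~++
~~~~+
~+~++
~+~+~
1) ~+~+~
+~~++
~+~~~
~~~++
+~~++
2) ~+~~~
++~++
~~+~~
~~++~
+~~~~
3) ~++~~
++~++
+~~~~
~+++~
~++~~
4) ~~~~+
~~~++
~~~~~
+~~+~
+~~~~
5) +~~++
~~~++
~~~+~
~~~~+
+~~~~
6) +~~+~
+~+~~
~~~+~
~~~~+
+~~+~
7) +~++~
~+++~
~~~++
~~~++
+~~+~
8) +~~~~
++~~~
+~~~~
+~+~~
++~~~
9) ~~~~+
++~~+
+~~~+
+~~~+
+~~~+
10) ~+~+~
~+~+~
~~~+~
~+~+~
~~~+~
11) ~~~++
~~~++
~~~++
~~~++
~~~++
12) +~+~~
+~+~~
+~+~~
+~+~~
+~+~~
13) +~+++
+~+++
+~+++
+~+++
+~+++

20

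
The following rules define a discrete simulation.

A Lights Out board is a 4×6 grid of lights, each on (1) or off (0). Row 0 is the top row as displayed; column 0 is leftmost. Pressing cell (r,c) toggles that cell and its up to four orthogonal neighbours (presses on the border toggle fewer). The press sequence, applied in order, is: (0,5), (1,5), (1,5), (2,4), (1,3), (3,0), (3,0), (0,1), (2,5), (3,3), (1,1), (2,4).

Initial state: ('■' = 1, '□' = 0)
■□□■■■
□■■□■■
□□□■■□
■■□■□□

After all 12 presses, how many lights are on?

k=0  ■□□■■■
□■■□■■
□□□■■□
■■□■□□
k=1  ■□□■□□
□■■□■□
□□□■■□
■■□■□□
k=2  ■□□■□■
□■■□□■
□□□■■■
■■□■□□
k=3  ■□□■□□
□■■□■□
□□□■■□
■■□■□□
k=4  ■□□■□□
□■■□□□
□□□□□■
■■□■■□
k=5  ■□□□□□
□■□■■□
□□□■□■
■■□■■□
k=6  ■□□□□□
□■□■■□
■□□■□■
□□□■■□
k=7  ■□□□□□
□■□■■□
□□□■□■
■■□■■□
k=8  □■■□□□
□□□■■□
□□□■□■
■■□■■□
k=9  □■■□□□
□□□■■■
□□□■■□
■■□■■■
k=10  □■■□□□
□□□■■■
□□□□■□
■■■□□■
k=11  □□■□□□
■■■■■■
□■□□■□
■■■□□■
k=12  □□■□□□
■■■■□■
□■□■□■
■■■□■■

14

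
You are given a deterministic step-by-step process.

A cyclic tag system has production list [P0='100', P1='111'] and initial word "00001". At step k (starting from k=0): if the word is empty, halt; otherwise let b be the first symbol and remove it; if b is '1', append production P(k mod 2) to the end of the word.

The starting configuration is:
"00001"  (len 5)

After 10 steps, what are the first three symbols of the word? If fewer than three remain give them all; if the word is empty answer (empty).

110

0) "00001"  (len 5)
1) "0001"  (len 4)
2) "001"  (len 3)
3) "01"  (len 2)
4) "1"  (len 1)
5) "100"  (len 3)
6) "00111"  (len 5)
7) "0111"  (len 4)
8) "111"  (len 3)
9) "11100"  (len 5)
10) "1100111"  (len 7)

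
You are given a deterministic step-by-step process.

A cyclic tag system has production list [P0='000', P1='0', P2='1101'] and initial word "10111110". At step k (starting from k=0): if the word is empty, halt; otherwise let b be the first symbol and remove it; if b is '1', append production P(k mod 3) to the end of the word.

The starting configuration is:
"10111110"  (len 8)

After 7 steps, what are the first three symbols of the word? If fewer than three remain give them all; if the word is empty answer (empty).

000

step 0: "10111110"  (len 8)
step 1: "0111110000"  (len 10)
step 2: "111110000"  (len 9)
step 3: "111100001101"  (len 12)
step 4: "11100001101000"  (len 14)
step 5: "11000011010000"  (len 14)
step 6: "10000110100001101"  (len 17)
step 7: "0000110100001101000"  (len 19)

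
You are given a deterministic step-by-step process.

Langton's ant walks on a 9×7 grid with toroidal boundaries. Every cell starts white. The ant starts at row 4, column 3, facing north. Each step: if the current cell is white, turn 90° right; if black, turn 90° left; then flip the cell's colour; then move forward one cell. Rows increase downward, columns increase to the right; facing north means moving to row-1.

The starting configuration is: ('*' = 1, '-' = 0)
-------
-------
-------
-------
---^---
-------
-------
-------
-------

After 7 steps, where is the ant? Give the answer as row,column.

gen 0: -------
-------
-------
-------
---^---
-------
-------
-------
-------
gen 1: -------
-------
-------
-------
---*>--
-------
-------
-------
-------
gen 2: -------
-------
-------
-------
---**--
----v--
-------
-------
-------
gen 3: -------
-------
-------
-------
---**--
---<*--
-------
-------
-------
gen 4: -------
-------
-------
-------
---^*--
---**--
-------
-------
-------
gen 5: -------
-------
-------
-------
--<-*--
---**--
-------
-------
-------
gen 6: -------
-------
-------
--^----
--*-*--
---**--
-------
-------
-------
gen 7: -------
-------
-------
--*>---
--*-*--
---**--
-------
-------
-------

3,3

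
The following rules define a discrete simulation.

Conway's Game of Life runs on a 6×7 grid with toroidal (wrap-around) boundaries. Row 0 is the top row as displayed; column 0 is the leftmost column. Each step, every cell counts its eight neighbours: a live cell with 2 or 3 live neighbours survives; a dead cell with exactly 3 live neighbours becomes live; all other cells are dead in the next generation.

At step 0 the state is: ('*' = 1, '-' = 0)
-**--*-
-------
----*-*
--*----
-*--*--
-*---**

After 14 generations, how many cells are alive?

0) -**--*-
-------
----*-*
--*----
-*--*--
-*---**
1) ***--**
-----*-
-------
---*-*-
***--*-
-*--***
2) -**----
**---*-
----*--
-**-*-*
****---
---**--
3) *****--
***----
--***-*
----**-
*----*-
*---*--
4) ----*-*
-----**
*-*-*-*
-------
-----*-
*-*-**-
5) *--**--
---**--
*-----*
-----**
----***
---**--
6) --*--*-
*--****
*---*-*
----*--
---*--*
------*
7) *--*---
**-*---
*------
*--**-*
-----*-
-----**
8) ***-*--
***---*
--***--
*---***
*------
----***
9) --*-*--
----***
--*-*--
**--***
*------
---****
10) -------
----*--
-*-----
**-****
-*-*---
---****
11) ---*---
-------
-***--*
-*-****
-*-----
--****-
12) --**---
---*---
-*-*--*
-*-****
**----*
--***--
13) -------
---**--
---*--*
-*-**--
-*----*
*---*--
14) ---**--
---**--
-----*-
---***-
-*****-
*------

14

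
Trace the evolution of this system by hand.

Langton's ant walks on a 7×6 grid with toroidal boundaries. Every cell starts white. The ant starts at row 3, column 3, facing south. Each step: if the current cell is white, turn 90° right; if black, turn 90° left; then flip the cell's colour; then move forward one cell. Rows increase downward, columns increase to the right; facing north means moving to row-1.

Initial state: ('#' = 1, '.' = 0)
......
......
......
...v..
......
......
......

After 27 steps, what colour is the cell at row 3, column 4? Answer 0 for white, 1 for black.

gen 0: ......
......
......
...v..
......
......
......
gen 1: ......
......
......
..<#..
......
......
......
gen 2: ......
......
..^...
..##..
......
......
......
gen 3: ......
......
..#>..
..##..
......
......
......
gen 4: ......
......
..##..
..#v..
......
......
......
gen 5: ......
......
..##..
..#.>.
......
......
......
gen 6: ......
......
..##..
..#.#.
....v.
......
......
gen 7: ......
......
..##..
..#.#.
...<#.
......
......
gen 8: ......
......
..##..
..#^#.
...##.
......
......
gen 9: ......
......
..##..
..##>.
...##.
......
......
gen 10: ......
......
..##^.
..##..
...##.
......
......
gen 11: ......
......
..###>
..##..
...##.
......
......
gen 12: ......
......
..####
..##.v
...##.
......
......
gen 13: ......
......
..####
..##<#
...##.
......
......
gen 14: ......
......
..##^#
..####
...##.
......
......
gen 15: ......
......
..#<.#
..####
...##.
......
......
gen 16: ......
......
..#..#
..#v##
...##.
......
......
gen 17: ......
......
..#..#
..#.>#
...##.
......
......
gen 18: ......
......
..#.^#
..#..#
...##.
......
......
gen 19: ......
......
..#.#>
..#..#
...##.
......
......
gen 20: ......
.....^
..#.#.
..#..#
...##.
......
......
gen 21: ......
>....#
..#.#.
..#..#
...##.
......
......
gen 22: ......
#....#
v.#.#.
..#..#
...##.
......
......
gen 23: ......
#....#
#.#.#<
..#..#
...##.
......
......
gen 24: ......
#....^
#.#.##
..#..#
...##.
......
......
gen 25: ......
#...<.
#.#.##
..#..#
...##.
......
......
gen 26: ....^.
#...#.
#.#.##
..#..#
...##.
......
......
gen 27: ....#>
#...#.
#.#.##
..#..#
...##.
......
......

0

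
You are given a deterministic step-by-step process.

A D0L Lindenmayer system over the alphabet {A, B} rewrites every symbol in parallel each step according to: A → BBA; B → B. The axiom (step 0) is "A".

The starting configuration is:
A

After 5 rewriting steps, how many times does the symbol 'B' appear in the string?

10

0) A
1) BBA
2) BBBBA
3) BBBBBBA
4) BBBBBBBBA
5) BBBBBBBBBBA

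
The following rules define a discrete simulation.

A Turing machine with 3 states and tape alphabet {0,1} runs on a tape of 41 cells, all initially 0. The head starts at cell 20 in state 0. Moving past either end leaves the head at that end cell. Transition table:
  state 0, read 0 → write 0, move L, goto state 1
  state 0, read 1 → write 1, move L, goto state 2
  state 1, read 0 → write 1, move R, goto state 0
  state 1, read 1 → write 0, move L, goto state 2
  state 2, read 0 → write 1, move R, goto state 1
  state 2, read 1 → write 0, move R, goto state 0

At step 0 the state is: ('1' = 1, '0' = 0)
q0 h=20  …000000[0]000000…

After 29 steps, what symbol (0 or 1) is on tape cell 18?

gen 0: q0 h=20  …000000[0]000000…
gen 1: q1 h=19  …000000[0]000000…
gen 2: q0 h=20  …000001[0]000000…
gen 3: q1 h=19  …000000[1]000000…
gen 4: q2 h=18  …000000[0]000000…
gen 5: q1 h=19  …000001[0]000000…
gen 6: q0 h=20  …000011[0]000000…
gen 7: q1 h=19  …000001[1]000000…
gen 8: q2 h=18  …000000[1]000000…
gen 9: q0 h=19  …000000[0]000000…
gen 10: q1 h=18  …000000[0]000000…
gen 11: q0 h=19  …000001[0]000000…
gen 12: q1 h=18  …000000[1]000000…
gen 13: q2 h=17  …000000[0]000000…
gen 14: q1 h=18  …000001[0]000000…
gen 15: q0 h=19  …000011[0]000000…
gen 16: q1 h=18  …000001[1]000000…
gen 17: q2 h=17  …000000[1]000000…
gen 18: q0 h=18  …000000[0]000000…
gen 19: q1 h=17  …000000[0]000000…
gen 20: q0 h=18  …000001[0]000000…
gen 21: q1 h=17  …000000[1]000000…
gen 22: q2 h=16  …000000[0]000000…
gen 23: q1 h=17  …000001[0]000000…
gen 24: q0 h=18  …000011[0]000000…
gen 25: q1 h=17  …000001[1]000000…
gen 26: q2 h=16  …000000[1]000000…
gen 27: q0 h=17  …000000[0]000000…
gen 28: q1 h=16  …000000[0]000000…
gen 29: q0 h=17  …000001[0]000000…

0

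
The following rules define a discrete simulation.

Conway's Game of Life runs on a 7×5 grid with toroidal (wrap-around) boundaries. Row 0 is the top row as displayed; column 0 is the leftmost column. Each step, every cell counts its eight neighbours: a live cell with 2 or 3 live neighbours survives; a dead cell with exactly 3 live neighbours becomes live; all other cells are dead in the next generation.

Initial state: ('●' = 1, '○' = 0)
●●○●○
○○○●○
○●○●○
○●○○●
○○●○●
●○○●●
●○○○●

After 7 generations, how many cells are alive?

0) ●●○●○
○○○●○
○●○●○
○●○○●
○○●○●
●○○●●
●○○○●
1) ●●●●○
●●○●○
●○○●●
○●○○●
○●●○○
○●○○○
○○●○○
2) ●○○●○
○○○○○
○○○●○
○●○○●
○●●○○
○●○○○
●○○●○
3) ○○○○○
○○○○●
○○○○○
●●○●○
○●●○○
●●○○○
●●●○○
4) ●●○○○
○○○○○
●○○○●
●●○○○
○○○○●
○○○○○
●○●○○
5) ●●○○○
○●○○●
●●○○●
○●○○○
●○○○○
○○○○○
●○○○○
6) ○●○○●
○○●○●
○●●○●
○●○○●
○○○○○
○○○○○
●●○○○
7) ○●●●●
○○●○●
○●●○●
○●●●○
○○○○○
○○○○○
●●○○○

14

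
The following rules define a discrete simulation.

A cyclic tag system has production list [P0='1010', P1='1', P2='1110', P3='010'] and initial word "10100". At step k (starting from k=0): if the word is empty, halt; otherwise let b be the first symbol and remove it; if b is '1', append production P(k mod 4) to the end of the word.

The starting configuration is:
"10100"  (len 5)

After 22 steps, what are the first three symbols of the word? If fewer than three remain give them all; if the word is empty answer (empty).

t=0: "10100"  (len 5)
t=1: "01001010"  (len 8)
t=2: "1001010"  (len 7)
t=3: "0010101110"  (len 10)
t=4: "010101110"  (len 9)
t=5: "10101110"  (len 8)
t=6: "01011101"  (len 8)
t=7: "1011101"  (len 7)
t=8: "011101010"  (len 9)
t=9: "11101010"  (len 8)
t=10: "11010101"  (len 8)
t=11: "10101011110"  (len 11)
t=12: "0101011110010"  (len 13)
t=13: "101011110010"  (len 12)
t=14: "010111100101"  (len 12)
t=15: "10111100101"  (len 11)
t=16: "0111100101010"  (len 13)
t=17: "111100101010"  (len 12)
t=18: "111001010101"  (len 12)
t=19: "110010101011110"  (len 15)
t=20: "10010101011110010"  (len 17)
t=21: "00101010111100101010"  (len 20)
t=22: "0101010111100101010"  (len 19)

010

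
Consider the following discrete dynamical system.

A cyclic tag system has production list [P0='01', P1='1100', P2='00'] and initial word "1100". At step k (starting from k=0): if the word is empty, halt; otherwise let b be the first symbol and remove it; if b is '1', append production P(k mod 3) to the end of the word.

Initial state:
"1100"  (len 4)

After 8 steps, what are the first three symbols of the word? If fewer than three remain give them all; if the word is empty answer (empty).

gen 0: "1100"  (len 4)
gen 1: "10001"  (len 5)
gen 2: "00011100"  (len 8)
gen 3: "0011100"  (len 7)
gen 4: "011100"  (len 6)
gen 5: "11100"  (len 5)
gen 6: "110000"  (len 6)
gen 7: "1000001"  (len 7)
gen 8: "0000011100"  (len 10)

000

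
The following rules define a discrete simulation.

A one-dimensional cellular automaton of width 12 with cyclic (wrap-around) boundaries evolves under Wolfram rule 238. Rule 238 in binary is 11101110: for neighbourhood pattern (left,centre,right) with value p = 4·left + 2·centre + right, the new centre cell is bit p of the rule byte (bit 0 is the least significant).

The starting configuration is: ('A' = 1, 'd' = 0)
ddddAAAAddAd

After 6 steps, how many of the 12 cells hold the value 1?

12

t=0: ddddAAAAddAd
t=1: dddAAAAAdAAd
t=2: ddAAAAAAAAAd
t=3: dAAAAAAAAAAd
t=4: AAAAAAAAAAAd
t=5: AAAAAAAAAAAA
t=6: AAAAAAAAAAAA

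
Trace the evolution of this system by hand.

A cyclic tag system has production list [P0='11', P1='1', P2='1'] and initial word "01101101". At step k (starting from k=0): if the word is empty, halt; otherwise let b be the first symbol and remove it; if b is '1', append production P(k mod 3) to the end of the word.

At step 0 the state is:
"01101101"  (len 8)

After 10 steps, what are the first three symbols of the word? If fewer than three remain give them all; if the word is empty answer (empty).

111

k=0  "01101101"  (len 8)
k=1  "1101101"  (len 7)
k=2  "1011011"  (len 7)
k=3  "0110111"  (len 7)
k=4  "110111"  (len 6)
k=5  "101111"  (len 6)
k=6  "011111"  (len 6)
k=7  "11111"  (len 5)
k=8  "11111"  (len 5)
k=9  "11111"  (len 5)
k=10  "111111"  (len 6)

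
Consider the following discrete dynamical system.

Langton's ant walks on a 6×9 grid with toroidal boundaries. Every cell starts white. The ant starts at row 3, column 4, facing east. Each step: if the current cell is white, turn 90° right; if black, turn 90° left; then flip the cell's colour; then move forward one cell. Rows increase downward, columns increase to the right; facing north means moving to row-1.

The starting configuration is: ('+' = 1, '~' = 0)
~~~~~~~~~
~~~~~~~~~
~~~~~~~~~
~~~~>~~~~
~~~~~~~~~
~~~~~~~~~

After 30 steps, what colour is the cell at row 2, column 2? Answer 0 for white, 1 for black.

0

t=0: ~~~~~~~~~
~~~~~~~~~
~~~~~~~~~
~~~~>~~~~
~~~~~~~~~
~~~~~~~~~
t=1: ~~~~~~~~~
~~~~~~~~~
~~~~~~~~~
~~~~+~~~~
~~~~v~~~~
~~~~~~~~~
t=2: ~~~~~~~~~
~~~~~~~~~
~~~~~~~~~
~~~~+~~~~
~~~<+~~~~
~~~~~~~~~
t=3: ~~~~~~~~~
~~~~~~~~~
~~~~~~~~~
~~~^+~~~~
~~~++~~~~
~~~~~~~~~
t=4: ~~~~~~~~~
~~~~~~~~~
~~~~~~~~~
~~~+>~~~~
~~~++~~~~
~~~~~~~~~
t=5: ~~~~~~~~~
~~~~~~~~~
~~~~^~~~~
~~~+~~~~~
~~~++~~~~
~~~~~~~~~
t=6: ~~~~~~~~~
~~~~~~~~~
~~~~+>~~~
~~~+~~~~~
~~~++~~~~
~~~~~~~~~
t=7: ~~~~~~~~~
~~~~~~~~~
~~~~++~~~
~~~+~v~~~
~~~++~~~~
~~~~~~~~~
t=8: ~~~~~~~~~
~~~~~~~~~
~~~~++~~~
~~~+<+~~~
~~~++~~~~
~~~~~~~~~
t=9: ~~~~~~~~~
~~~~~~~~~
~~~~^+~~~
~~~+++~~~
~~~++~~~~
~~~~~~~~~
t=10: ~~~~~~~~~
~~~~~~~~~
~~~<~+~~~
~~~+++~~~
~~~++~~~~
~~~~~~~~~
t=11: ~~~~~~~~~
~~~^~~~~~
~~~+~+~~~
~~~+++~~~
~~~++~~~~
~~~~~~~~~
t=12: ~~~~~~~~~
~~~+>~~~~
~~~+~+~~~
~~~+++~~~
~~~++~~~~
~~~~~~~~~
t=13: ~~~~~~~~~
~~~++~~~~
~~~+v+~~~
~~~+++~~~
~~~++~~~~
~~~~~~~~~
t=14: ~~~~~~~~~
~~~++~~~~
~~~<++~~~
~~~+++~~~
~~~++~~~~
~~~~~~~~~
t=15: ~~~~~~~~~
~~~++~~~~
~~~~++~~~
~~~v++~~~
~~~++~~~~
~~~~~~~~~
t=16: ~~~~~~~~~
~~~++~~~~
~~~~++~~~
~~~~>+~~~
~~~++~~~~
~~~~~~~~~
t=17: ~~~~~~~~~
~~~++~~~~
~~~~^+~~~
~~~~~+~~~
~~~++~~~~
~~~~~~~~~
t=18: ~~~~~~~~~
~~~++~~~~
~~~<~+~~~
~~~~~+~~~
~~~++~~~~
~~~~~~~~~
t=19: ~~~~~~~~~
~~~^+~~~~
~~~+~+~~~
~~~~~+~~~
~~~++~~~~
~~~~~~~~~
t=20: ~~~~~~~~~
~~<~+~~~~
~~~+~+~~~
~~~~~+~~~
~~~++~~~~
~~~~~~~~~
t=21: ~~^~~~~~~
~~+~+~~~~
~~~+~+~~~
~~~~~+~~~
~~~++~~~~
~~~~~~~~~
t=22: ~~+>~~~~~
~~+~+~~~~
~~~+~+~~~
~~~~~+~~~
~~~++~~~~
~~~~~~~~~
t=23: ~~++~~~~~
~~+v+~~~~
~~~+~+~~~
~~~~~+~~~
~~~++~~~~
~~~~~~~~~
t=24: ~~++~~~~~
~~<++~~~~
~~~+~+~~~
~~~~~+~~~
~~~++~~~~
~~~~~~~~~
t=25: ~~++~~~~~
~~~++~~~~
~~v+~+~~~
~~~~~+~~~
~~~++~~~~
~~~~~~~~~
t=26: ~~++~~~~~
~~~++~~~~
~<++~+~~~
~~~~~+~~~
~~~++~~~~
~~~~~~~~~
t=27: ~~++~~~~~
~^~++~~~~
~+++~+~~~
~~~~~+~~~
~~~++~~~~
~~~~~~~~~
t=28: ~~++~~~~~
~+>++~~~~
~+++~+~~~
~~~~~+~~~
~~~++~~~~
~~~~~~~~~
t=29: ~~++~~~~~
~++++~~~~
~+v+~+~~~
~~~~~+~~~
~~~++~~~~
~~~~~~~~~
t=30: ~~++~~~~~
~++++~~~~
~+~>~+~~~
~~~~~+~~~
~~~++~~~~
~~~~~~~~~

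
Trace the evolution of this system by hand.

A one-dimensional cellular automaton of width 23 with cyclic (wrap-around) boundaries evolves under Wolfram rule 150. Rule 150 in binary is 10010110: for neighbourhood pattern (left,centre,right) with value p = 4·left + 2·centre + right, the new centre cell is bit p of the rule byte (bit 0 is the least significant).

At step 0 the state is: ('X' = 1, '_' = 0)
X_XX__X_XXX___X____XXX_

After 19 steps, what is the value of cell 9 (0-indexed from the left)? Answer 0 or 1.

[0] X_XX__X_XXX___X____XXX_
[1] X___XXX__X_X_XXX__X_X__
[2] XX_X_X_XXX_X__X_XXX_XXX
[3] X__X_X__X__XXXX__X___XX
[4] _XXX_XXXXXX_XX_XXXX_X_X
[5] __X___XXXX______XX__X_X
[6] XXXX_X_XX_X____X__XXX_X
[7] XXX__X____XX__XXXX_X___
[8] _X_XXXX__X__XX_XX__XX_X
[9] _X__XX_XXXXX_____XX___X
[10] _XXX____XXX_X___X__X_XX
[11] __X_X__X_X__XX_XXXXX___
[12] _XX_XXXX_XXX____XXX_X__
[13] X____XX___X_X__X_X__XX_
[14] XX__X__X_XX_XXXX_XXX___
[15] __XXXXXX_____XX___X_X_X
[16] XX_XXXX_X___X__X_XX_X_X
[17] X___XX__XX_XXXXX____X__
[18] XX_X__XX____XXX_X__XXXX
[19] X__XXX__X__X_X__XXX_XXX

0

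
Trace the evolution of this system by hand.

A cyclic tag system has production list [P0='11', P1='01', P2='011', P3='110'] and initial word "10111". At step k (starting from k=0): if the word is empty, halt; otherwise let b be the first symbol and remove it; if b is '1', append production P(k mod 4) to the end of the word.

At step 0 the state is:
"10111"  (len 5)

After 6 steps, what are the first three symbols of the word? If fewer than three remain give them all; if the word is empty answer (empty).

0) "10111"  (len 5)
1) "011111"  (len 6)
2) "11111"  (len 5)
3) "1111011"  (len 7)
4) "111011110"  (len 9)
5) "1101111011"  (len 10)
6) "10111101101"  (len 11)

101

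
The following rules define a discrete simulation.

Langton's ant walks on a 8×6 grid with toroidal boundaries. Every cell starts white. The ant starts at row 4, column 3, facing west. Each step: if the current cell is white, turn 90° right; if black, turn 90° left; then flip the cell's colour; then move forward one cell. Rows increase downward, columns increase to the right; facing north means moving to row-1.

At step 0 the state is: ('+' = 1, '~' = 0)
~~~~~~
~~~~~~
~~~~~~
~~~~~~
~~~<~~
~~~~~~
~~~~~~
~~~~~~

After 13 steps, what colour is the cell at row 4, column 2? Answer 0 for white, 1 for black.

step 0: ~~~~~~
~~~~~~
~~~~~~
~~~~~~
~~~<~~
~~~~~~
~~~~~~
~~~~~~
step 1: ~~~~~~
~~~~~~
~~~~~~
~~~^~~
~~~+~~
~~~~~~
~~~~~~
~~~~~~
step 2: ~~~~~~
~~~~~~
~~~~~~
~~~+>~
~~~+~~
~~~~~~
~~~~~~
~~~~~~
step 3: ~~~~~~
~~~~~~
~~~~~~
~~~++~
~~~+v~
~~~~~~
~~~~~~
~~~~~~
step 4: ~~~~~~
~~~~~~
~~~~~~
~~~++~
~~~<+~
~~~~~~
~~~~~~
~~~~~~
step 5: ~~~~~~
~~~~~~
~~~~~~
~~~++~
~~~~+~
~~~v~~
~~~~~~
~~~~~~
step 6: ~~~~~~
~~~~~~
~~~~~~
~~~++~
~~~~+~
~~<+~~
~~~~~~
~~~~~~
step 7: ~~~~~~
~~~~~~
~~~~~~
~~~++~
~~^~+~
~~++~~
~~~~~~
~~~~~~
step 8: ~~~~~~
~~~~~~
~~~~~~
~~~++~
~~+>+~
~~++~~
~~~~~~
~~~~~~
step 9: ~~~~~~
~~~~~~
~~~~~~
~~~++~
~~+++~
~~+v~~
~~~~~~
~~~~~~
step 10: ~~~~~~
~~~~~~
~~~~~~
~~~++~
~~+++~
~~+~>~
~~~~~~
~~~~~~
step 11: ~~~~~~
~~~~~~
~~~~~~
~~~++~
~~+++~
~~+~+~
~~~~v~
~~~~~~
step 12: ~~~~~~
~~~~~~
~~~~~~
~~~++~
~~+++~
~~+~+~
~~~<+~
~~~~~~
step 13: ~~~~~~
~~~~~~
~~~~~~
~~~++~
~~+++~
~~+^+~
~~~++~
~~~~~~

1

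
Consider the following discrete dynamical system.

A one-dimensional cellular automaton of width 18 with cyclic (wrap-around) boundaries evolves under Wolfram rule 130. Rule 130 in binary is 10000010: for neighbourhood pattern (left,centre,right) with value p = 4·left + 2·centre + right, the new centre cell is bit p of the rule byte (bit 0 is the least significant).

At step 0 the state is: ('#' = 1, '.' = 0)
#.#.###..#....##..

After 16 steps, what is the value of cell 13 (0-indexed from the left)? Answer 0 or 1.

step 0: #.#.###..#....##..
step 1: .....#..#....#...#
step 2: ....#..#....#...#.
step 3: ...#..#....#...#..
step 4: ..#..#....#...#...
step 5: .#..#....#...#....
step 6: #..#....#...#.....
step 7: ..#....#...#.....#
step 8: .#....#...#.....#.
step 9: #....#...#.....#..
step 10: ....#...#.....#..#
step 11: ...#...#.....#..#.
step 12: ..#...#.....#..#..
step 13: .#...#.....#..#...
step 14: #...#.....#..#....
step 15: ...#.....#..#....#
step 16: ..#.....#..#....#.

0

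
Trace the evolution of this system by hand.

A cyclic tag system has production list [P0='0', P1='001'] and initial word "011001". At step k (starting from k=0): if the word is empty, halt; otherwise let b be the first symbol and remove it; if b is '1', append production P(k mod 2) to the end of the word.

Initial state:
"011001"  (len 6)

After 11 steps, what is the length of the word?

3

t=0: "011001"  (len 6)
t=1: "11001"  (len 5)
t=2: "1001001"  (len 7)
t=3: "0010010"  (len 7)
t=4: "010010"  (len 6)
t=5: "10010"  (len 5)
t=6: "0010001"  (len 7)
t=7: "010001"  (len 6)
t=8: "10001"  (len 5)
t=9: "00010"  (len 5)
t=10: "0010"  (len 4)
t=11: "010"  (len 3)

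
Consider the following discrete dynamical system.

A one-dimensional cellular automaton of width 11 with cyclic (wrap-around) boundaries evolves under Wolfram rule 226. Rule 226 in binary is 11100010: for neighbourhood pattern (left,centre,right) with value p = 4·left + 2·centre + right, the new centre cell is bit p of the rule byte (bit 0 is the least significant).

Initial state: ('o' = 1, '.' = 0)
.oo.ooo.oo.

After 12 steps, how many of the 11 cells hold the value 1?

t=0: .oo.ooo.oo.
t=1: o.oo.ooo.o.
t=2: .o.oo.ooo.o
t=3: o.o.oo.ooo.
t=4: .o.o.oo.ooo
t=5: o.o.o.oo.oo
t=6: oo.o.o.oo.o
t=7: ooo.o.o.oo.
t=8: .ooo.o.o.oo
t=9: o.ooo.o.o.o
t=10: oo.ooo.o.o.
t=11: .oo.ooo.o.o
t=12: o.oo.ooo.o.

7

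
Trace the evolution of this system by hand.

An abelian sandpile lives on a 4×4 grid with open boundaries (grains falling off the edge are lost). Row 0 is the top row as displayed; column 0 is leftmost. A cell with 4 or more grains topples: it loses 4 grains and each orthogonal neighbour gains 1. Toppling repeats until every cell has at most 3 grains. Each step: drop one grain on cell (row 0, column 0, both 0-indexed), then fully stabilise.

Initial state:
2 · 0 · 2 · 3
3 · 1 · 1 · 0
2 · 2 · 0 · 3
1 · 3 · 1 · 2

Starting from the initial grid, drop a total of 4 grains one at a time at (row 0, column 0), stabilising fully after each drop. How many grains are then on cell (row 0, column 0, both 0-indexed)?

t=0: 2 · 0 · 2 · 3
3 · 1 · 1 · 0
2 · 2 · 0 · 3
1 · 3 · 1 · 2
t=1: 3 · 0 · 2 · 3
3 · 1 · 1 · 0
2 · 2 · 0 · 3
1 · 3 · 1 · 2
t=2: 1 · 1 · 2 · 3
0 · 2 · 1 · 0
3 · 2 · 0 · 3
1 · 3 · 1 · 2
t=3: 2 · 1 · 2 · 3
0 · 2 · 1 · 0
3 · 2 · 0 · 3
1 · 3 · 1 · 2
t=4: 3 · 1 · 2 · 3
0 · 2 · 1 · 0
3 · 2 · 0 · 3
1 · 3 · 1 · 2

3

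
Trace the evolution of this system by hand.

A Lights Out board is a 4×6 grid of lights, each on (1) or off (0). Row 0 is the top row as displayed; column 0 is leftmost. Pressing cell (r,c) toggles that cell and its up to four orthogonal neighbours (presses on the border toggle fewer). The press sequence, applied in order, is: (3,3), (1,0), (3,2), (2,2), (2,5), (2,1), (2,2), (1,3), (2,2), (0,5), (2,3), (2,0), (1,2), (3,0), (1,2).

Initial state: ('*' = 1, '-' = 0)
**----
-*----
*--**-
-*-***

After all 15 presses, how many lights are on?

step 0: **----
-*----
*--**-
-*-***
step 1: **----
-*----
*---*-
-**--*
step 2: -*----
*-----
----*-
-**--*
step 3: -*----
*-----
--*-*-
---*-*
step 4: -*----
*-*---
-*-**-
--**-*
step 5: -*----
*-*--*
-*-*-*
--**--
step 6: -*----
***--*
*-**-*
-***--
step 7: -*----
**---*
**---*
-*-*--
step 8: -*-*--
******
**-*-*
-*-*--
step 9: -*-*--
**-***
*-*--*
-***--
step 10: -*-***
**-**-
*-*--*
-***--
step 11: -*-***
**--*-
*--***
-**---
step 12: -*-***
-*--*-
-*-***
***---
step 13: -*****
--***-
-*****
***---
step 14: -*****
--***-
******
--*---
step 15: -*-***
-*--*-
**-***
--*---

12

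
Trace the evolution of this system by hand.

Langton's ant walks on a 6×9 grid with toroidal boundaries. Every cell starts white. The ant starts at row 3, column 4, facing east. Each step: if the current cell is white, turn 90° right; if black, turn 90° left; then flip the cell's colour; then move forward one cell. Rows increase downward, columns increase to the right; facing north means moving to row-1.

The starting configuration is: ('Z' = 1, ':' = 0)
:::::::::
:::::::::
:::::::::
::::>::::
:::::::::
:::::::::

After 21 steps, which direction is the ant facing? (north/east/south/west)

north

0) :::::::::
:::::::::
:::::::::
::::>::::
:::::::::
:::::::::
1) :::::::::
:::::::::
:::::::::
::::Z::::
::::v::::
:::::::::
2) :::::::::
:::::::::
:::::::::
::::Z::::
:::<Z::::
:::::::::
3) :::::::::
:::::::::
:::::::::
:::^Z::::
:::ZZ::::
:::::::::
4) :::::::::
:::::::::
:::::::::
:::Z>::::
:::ZZ::::
:::::::::
5) :::::::::
:::::::::
::::^::::
:::Z:::::
:::ZZ::::
:::::::::
6) :::::::::
:::::::::
::::Z>:::
:::Z:::::
:::ZZ::::
:::::::::
7) :::::::::
:::::::::
::::ZZ:::
:::Z:v:::
:::ZZ::::
:::::::::
8) :::::::::
:::::::::
::::ZZ:::
:::Z<Z:::
:::ZZ::::
:::::::::
9) :::::::::
:::::::::
::::^Z:::
:::ZZZ:::
:::ZZ::::
:::::::::
10) :::::::::
:::::::::
:::<:Z:::
:::ZZZ:::
:::ZZ::::
:::::::::
11) :::::::::
:::^:::::
:::Z:Z:::
:::ZZZ:::
:::ZZ::::
:::::::::
12) :::::::::
:::Z>::::
:::Z:Z:::
:::ZZZ:::
:::ZZ::::
:::::::::
13) :::::::::
:::ZZ::::
:::ZvZ:::
:::ZZZ:::
:::ZZ::::
:::::::::
14) :::::::::
:::ZZ::::
:::<ZZ:::
:::ZZZ:::
:::ZZ::::
:::::::::
15) :::::::::
:::ZZ::::
::::ZZ:::
:::vZZ:::
:::ZZ::::
:::::::::
16) :::::::::
:::ZZ::::
::::ZZ:::
::::>Z:::
:::ZZ::::
:::::::::
17) :::::::::
:::ZZ::::
::::^Z:::
:::::Z:::
:::ZZ::::
:::::::::
18) :::::::::
:::ZZ::::
:::<:Z:::
:::::Z:::
:::ZZ::::
:::::::::
19) :::::::::
:::^Z::::
:::Z:Z:::
:::::Z:::
:::ZZ::::
:::::::::
20) :::::::::
::<:Z::::
:::Z:Z:::
:::::Z:::
:::ZZ::::
:::::::::
21) ::^::::::
::Z:Z::::
:::Z:Z:::
:::::Z:::
:::ZZ::::
:::::::::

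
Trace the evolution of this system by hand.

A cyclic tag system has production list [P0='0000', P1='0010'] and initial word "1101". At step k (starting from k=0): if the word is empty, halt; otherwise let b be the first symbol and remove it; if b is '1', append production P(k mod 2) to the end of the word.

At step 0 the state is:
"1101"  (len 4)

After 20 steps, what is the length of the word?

4

step 0: "1101"  (len 4)
step 1: "1010000"  (len 7)
step 2: "0100000010"  (len 10)
step 3: "100000010"  (len 9)
step 4: "000000100010"  (len 12)
step 5: "00000100010"  (len 11)
step 6: "0000100010"  (len 10)
step 7: "000100010"  (len 9)
step 8: "00100010"  (len 8)
step 9: "0100010"  (len 7)
step 10: "100010"  (len 6)
step 11: "000100000"  (len 9)
step 12: "00100000"  (len 8)
step 13: "0100000"  (len 7)
step 14: "100000"  (len 6)
step 15: "000000000"  (len 9)
step 16: "00000000"  (len 8)
step 17: "0000000"  (len 7)
step 18: "000000"  (len 6)
step 19: "00000"  (len 5)
step 20: "0000"  (len 4)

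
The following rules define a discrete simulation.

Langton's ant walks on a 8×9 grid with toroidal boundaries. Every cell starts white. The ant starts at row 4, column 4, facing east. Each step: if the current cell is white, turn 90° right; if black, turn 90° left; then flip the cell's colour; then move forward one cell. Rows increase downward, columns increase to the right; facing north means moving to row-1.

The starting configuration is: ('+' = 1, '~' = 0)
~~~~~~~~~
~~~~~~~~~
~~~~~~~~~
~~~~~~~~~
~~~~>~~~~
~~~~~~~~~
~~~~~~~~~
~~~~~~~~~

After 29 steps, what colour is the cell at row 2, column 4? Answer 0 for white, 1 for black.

1

t=0: ~~~~~~~~~
~~~~~~~~~
~~~~~~~~~
~~~~~~~~~
~~~~>~~~~
~~~~~~~~~
~~~~~~~~~
~~~~~~~~~
t=1: ~~~~~~~~~
~~~~~~~~~
~~~~~~~~~
~~~~~~~~~
~~~~+~~~~
~~~~v~~~~
~~~~~~~~~
~~~~~~~~~
t=2: ~~~~~~~~~
~~~~~~~~~
~~~~~~~~~
~~~~~~~~~
~~~~+~~~~
~~~<+~~~~
~~~~~~~~~
~~~~~~~~~
t=3: ~~~~~~~~~
~~~~~~~~~
~~~~~~~~~
~~~~~~~~~
~~~^+~~~~
~~~++~~~~
~~~~~~~~~
~~~~~~~~~
t=4: ~~~~~~~~~
~~~~~~~~~
~~~~~~~~~
~~~~~~~~~
~~~+>~~~~
~~~++~~~~
~~~~~~~~~
~~~~~~~~~
t=5: ~~~~~~~~~
~~~~~~~~~
~~~~~~~~~
~~~~^~~~~
~~~+~~~~~
~~~++~~~~
~~~~~~~~~
~~~~~~~~~
t=6: ~~~~~~~~~
~~~~~~~~~
~~~~~~~~~
~~~~+>~~~
~~~+~~~~~
~~~++~~~~
~~~~~~~~~
~~~~~~~~~
t=7: ~~~~~~~~~
~~~~~~~~~
~~~~~~~~~
~~~~++~~~
~~~+~v~~~
~~~++~~~~
~~~~~~~~~
~~~~~~~~~
t=8: ~~~~~~~~~
~~~~~~~~~
~~~~~~~~~
~~~~++~~~
~~~+<+~~~
~~~++~~~~
~~~~~~~~~
~~~~~~~~~
t=9: ~~~~~~~~~
~~~~~~~~~
~~~~~~~~~
~~~~^+~~~
~~~+++~~~
~~~++~~~~
~~~~~~~~~
~~~~~~~~~
t=10: ~~~~~~~~~
~~~~~~~~~
~~~~~~~~~
~~~<~+~~~
~~~+++~~~
~~~++~~~~
~~~~~~~~~
~~~~~~~~~
t=11: ~~~~~~~~~
~~~~~~~~~
~~~^~~~~~
~~~+~+~~~
~~~+++~~~
~~~++~~~~
~~~~~~~~~
~~~~~~~~~
t=12: ~~~~~~~~~
~~~~~~~~~
~~~+>~~~~
~~~+~+~~~
~~~+++~~~
~~~++~~~~
~~~~~~~~~
~~~~~~~~~
t=13: ~~~~~~~~~
~~~~~~~~~
~~~++~~~~
~~~+v+~~~
~~~+++~~~
~~~++~~~~
~~~~~~~~~
~~~~~~~~~
t=14: ~~~~~~~~~
~~~~~~~~~
~~~++~~~~
~~~<++~~~
~~~+++~~~
~~~++~~~~
~~~~~~~~~
~~~~~~~~~
t=15: ~~~~~~~~~
~~~~~~~~~
~~~++~~~~
~~~~++~~~
~~~v++~~~
~~~++~~~~
~~~~~~~~~
~~~~~~~~~
t=16: ~~~~~~~~~
~~~~~~~~~
~~~++~~~~
~~~~++~~~
~~~~>+~~~
~~~++~~~~
~~~~~~~~~
~~~~~~~~~
t=17: ~~~~~~~~~
~~~~~~~~~
~~~++~~~~
~~~~^+~~~
~~~~~+~~~
~~~++~~~~
~~~~~~~~~
~~~~~~~~~
t=18: ~~~~~~~~~
~~~~~~~~~
~~~++~~~~
~~~<~+~~~
~~~~~+~~~
~~~++~~~~
~~~~~~~~~
~~~~~~~~~
t=19: ~~~~~~~~~
~~~~~~~~~
~~~^+~~~~
~~~+~+~~~
~~~~~+~~~
~~~++~~~~
~~~~~~~~~
~~~~~~~~~
t=20: ~~~~~~~~~
~~~~~~~~~
~~<~+~~~~
~~~+~+~~~
~~~~~+~~~
~~~++~~~~
~~~~~~~~~
~~~~~~~~~
t=21: ~~~~~~~~~
~~^~~~~~~
~~+~+~~~~
~~~+~+~~~
~~~~~+~~~
~~~++~~~~
~~~~~~~~~
~~~~~~~~~
t=22: ~~~~~~~~~
~~+>~~~~~
~~+~+~~~~
~~~+~+~~~
~~~~~+~~~
~~~++~~~~
~~~~~~~~~
~~~~~~~~~
t=23: ~~~~~~~~~
~~++~~~~~
~~+v+~~~~
~~~+~+~~~
~~~~~+~~~
~~~++~~~~
~~~~~~~~~
~~~~~~~~~
t=24: ~~~~~~~~~
~~++~~~~~
~~<++~~~~
~~~+~+~~~
~~~~~+~~~
~~~++~~~~
~~~~~~~~~
~~~~~~~~~
t=25: ~~~~~~~~~
~~++~~~~~
~~~++~~~~
~~v+~+~~~
~~~~~+~~~
~~~++~~~~
~~~~~~~~~
~~~~~~~~~
t=26: ~~~~~~~~~
~~++~~~~~
~~~++~~~~
~<++~+~~~
~~~~~+~~~
~~~++~~~~
~~~~~~~~~
~~~~~~~~~
t=27: ~~~~~~~~~
~~++~~~~~
~^~++~~~~
~+++~+~~~
~~~~~+~~~
~~~++~~~~
~~~~~~~~~
~~~~~~~~~
t=28: ~~~~~~~~~
~~++~~~~~
~+>++~~~~
~+++~+~~~
~~~~~+~~~
~~~++~~~~
~~~~~~~~~
~~~~~~~~~
t=29: ~~~~~~~~~
~~++~~~~~
~++++~~~~
~+v+~+~~~
~~~~~+~~~
~~~++~~~~
~~~~~~~~~
~~~~~~~~~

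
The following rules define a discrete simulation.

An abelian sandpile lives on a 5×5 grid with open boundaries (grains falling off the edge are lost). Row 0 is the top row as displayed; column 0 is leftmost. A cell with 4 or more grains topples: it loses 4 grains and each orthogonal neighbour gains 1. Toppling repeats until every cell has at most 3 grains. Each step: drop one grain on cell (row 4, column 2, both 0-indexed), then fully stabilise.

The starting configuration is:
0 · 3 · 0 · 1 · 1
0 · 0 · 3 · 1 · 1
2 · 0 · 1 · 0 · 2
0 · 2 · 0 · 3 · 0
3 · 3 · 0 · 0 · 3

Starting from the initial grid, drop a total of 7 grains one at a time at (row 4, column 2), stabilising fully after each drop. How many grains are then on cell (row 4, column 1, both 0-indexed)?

2

[0] 0 · 3 · 0 · 1 · 1
0 · 0 · 3 · 1 · 1
2 · 0 · 1 · 0 · 2
0 · 2 · 0 · 3 · 0
3 · 3 · 0 · 0 · 3
[1] 0 · 3 · 0 · 1 · 1
0 · 0 · 3 · 1 · 1
2 · 0 · 1 · 0 · 2
0 · 2 · 0 · 3 · 0
3 · 3 · 1 · 0 · 3
[2] 0 · 3 · 0 · 1 · 1
0 · 0 · 3 · 1 · 1
2 · 0 · 1 · 0 · 2
0 · 2 · 0 · 3 · 0
3 · 3 · 2 · 0 · 3
[3] 0 · 3 · 0 · 1 · 1
0 · 0 · 3 · 1 · 1
2 · 0 · 1 · 0 · 2
0 · 2 · 0 · 3 · 0
3 · 3 · 3 · 0 · 3
[4] 0 · 3 · 0 · 1 · 1
0 · 0 · 3 · 1 · 1
2 · 0 · 1 · 0 · 2
1 · 3 · 1 · 3 · 0
0 · 1 · 1 · 1 · 3
[5] 0 · 3 · 0 · 1 · 1
0 · 0 · 3 · 1 · 1
2 · 0 · 1 · 0 · 2
1 · 3 · 1 · 3 · 0
0 · 1 · 2 · 1 · 3
[6] 0 · 3 · 0 · 1 · 1
0 · 0 · 3 · 1 · 1
2 · 0 · 1 · 0 · 2
1 · 3 · 1 · 3 · 0
0 · 1 · 3 · 1 · 3
[7] 0 · 3 · 0 · 1 · 1
0 · 0 · 3 · 1 · 1
2 · 0 · 1 · 0 · 2
1 · 3 · 2 · 3 · 0
0 · 2 · 0 · 2 · 3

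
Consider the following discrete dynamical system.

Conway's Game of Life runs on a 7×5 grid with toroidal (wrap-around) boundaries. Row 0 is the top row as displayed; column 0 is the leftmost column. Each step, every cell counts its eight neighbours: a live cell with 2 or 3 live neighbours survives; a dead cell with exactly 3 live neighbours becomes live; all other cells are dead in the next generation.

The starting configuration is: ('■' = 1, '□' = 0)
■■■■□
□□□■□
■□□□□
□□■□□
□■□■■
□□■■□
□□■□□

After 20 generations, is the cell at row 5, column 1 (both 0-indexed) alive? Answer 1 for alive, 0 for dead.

1

0) ■■■■□
□□□■□
■□□□□
□□■□□
□■□■■
□□■■□
□□■□□
1) □■□■■
■□□■□
□□□□□
■■■■■
□■□□■
□■□□■
□□□□■
2) □□■■□
■□■■□
□□□□□
□■■■■
□□□□□
□□□■■
□□■□■
3) □□□□□
□■■■■
■□□□□
□□■■□
■□□□□
□□□■■
□□■□■
4) ■■□□■
■■■■■
■□□□□
□■□□■
□□■□□
■□□■■
□□□□■
5) □□□□□
□□■■□
□□□□□
■■□□□
□■■□□
■□□■■
□■□□□
6) □□■□□
□□□□□
□■■□□
■■■□□
□□■■□
■□□■■
■□□□■
7) □□□□□
□■■□□
■□■□□
■□□□□
□□□□□
■■■□□
■■□□□
8) ■□■□□
□■■□□
■□■□□
□■□□□
■□□□□
■□■□□
■□■□□
9) ■□■■□
■□■■□
■□■□□
■■□□□
■□□□□
■□□□■
■□■■■
10) ■□□□□
■□□□□
■□■■□
■□□□■
□□□□□
□□□□□
□□■□□
11) □■□□□
■□□□□
■□□■□
■■□■■
□□□□□
□□□□□
□□□□□
12) □□□□□
■■□□■
□□■■□
■■■■□
■□□□■
□□□□□
□□□□□
13) ■□□□□
■■■■■
□□□□□
■□□□□
■□■■■
□□□□□
□□□□□
14) ■□■■□
■■■■■
□□■■□
■■□■□
■■□■■
□□□■■
□□□□□
15) ■□□□□
■□□□□
□□□□□
□□□□□
□■□□□
□□■■□
□□■□□
16) □■□□□
□□□□□
□□□□□
□□□□□
□□■□□
□■■■□
□■■■□
17) □■□□□
□□□□□
□□□□□
□□□□□
□■■■□
□□□□□
■□□■□
18) □□□□□
□□□□□
□□□□□
□□■□□
□□■□□
□■□■■
□□□□□
19) □□□□□
□□□□□
□□□□□
□□□□□
□■■□□
□□■■□
□□□□□
20) □□□□□
□□□□□
□□□□□
□□□□□
□■■■□
□■■■□
□□□□□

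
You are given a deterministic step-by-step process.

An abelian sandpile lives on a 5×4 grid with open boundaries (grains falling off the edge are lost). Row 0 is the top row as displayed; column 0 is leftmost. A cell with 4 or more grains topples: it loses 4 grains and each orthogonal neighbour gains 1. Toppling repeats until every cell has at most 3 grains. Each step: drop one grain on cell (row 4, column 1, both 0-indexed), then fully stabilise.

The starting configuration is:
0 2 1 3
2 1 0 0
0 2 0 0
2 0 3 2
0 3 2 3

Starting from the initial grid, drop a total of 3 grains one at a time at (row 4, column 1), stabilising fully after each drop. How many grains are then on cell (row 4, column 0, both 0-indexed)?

1

step 0: 0 2 1 3
2 1 0 0
0 2 0 0
2 0 3 2
0 3 2 3
step 1: 0 2 1 3
2 1 0 0
0 2 0 0
2 1 3 2
1 0 3 3
step 2: 0 2 1 3
2 1 0 0
0 2 0 0
2 1 3 2
1 1 3 3
step 3: 0 2 1 3
2 1 0 0
0 2 0 0
2 1 3 2
1 2 3 3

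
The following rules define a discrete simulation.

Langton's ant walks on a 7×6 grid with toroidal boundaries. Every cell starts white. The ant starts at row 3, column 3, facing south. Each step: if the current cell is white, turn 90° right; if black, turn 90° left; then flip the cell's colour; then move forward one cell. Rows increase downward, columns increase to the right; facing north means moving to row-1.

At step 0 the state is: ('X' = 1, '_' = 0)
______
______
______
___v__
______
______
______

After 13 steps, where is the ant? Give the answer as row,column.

3,4

t=0: ______
______
______
___v__
______
______
______
t=1: ______
______
______
__<X__
______
______
______
t=2: ______
______
__^___
__XX__
______
______
______
t=3: ______
______
__X>__
__XX__
______
______
______
t=4: ______
______
__XX__
__Xv__
______
______
______
t=5: ______
______
__XX__
__X_>_
______
______
______
t=6: ______
______
__XX__
__X_X_
____v_
______
______
t=7: ______
______
__XX__
__X_X_
___<X_
______
______
t=8: ______
______
__XX__
__X^X_
___XX_
______
______
t=9: ______
______
__XX__
__XX>_
___XX_
______
______
t=10: ______
______
__XX^_
__XX__
___XX_
______
______
t=11: ______
______
__XXX>
__XX__
___XX_
______
______
t=12: ______
______
__XXXX
__XX_v
___XX_
______
______
t=13: ______
______
__XXXX
__XX<X
___XX_
______
______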